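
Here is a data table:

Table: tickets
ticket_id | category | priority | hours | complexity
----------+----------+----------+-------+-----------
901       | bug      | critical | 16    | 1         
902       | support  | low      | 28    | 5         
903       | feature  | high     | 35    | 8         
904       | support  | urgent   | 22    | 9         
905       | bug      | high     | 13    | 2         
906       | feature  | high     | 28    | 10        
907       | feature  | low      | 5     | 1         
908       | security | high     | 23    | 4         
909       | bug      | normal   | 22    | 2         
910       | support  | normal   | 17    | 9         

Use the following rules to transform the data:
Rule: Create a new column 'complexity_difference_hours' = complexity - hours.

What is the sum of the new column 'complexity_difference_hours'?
-158

Step 1: For each record, compute complexity - hours
Example calculations:
  1 - 16 = -15
  5 - 28 = -23
  8 - 35 = -27
  ...
Step 2: Sum all derived values
Step 3: Total = -158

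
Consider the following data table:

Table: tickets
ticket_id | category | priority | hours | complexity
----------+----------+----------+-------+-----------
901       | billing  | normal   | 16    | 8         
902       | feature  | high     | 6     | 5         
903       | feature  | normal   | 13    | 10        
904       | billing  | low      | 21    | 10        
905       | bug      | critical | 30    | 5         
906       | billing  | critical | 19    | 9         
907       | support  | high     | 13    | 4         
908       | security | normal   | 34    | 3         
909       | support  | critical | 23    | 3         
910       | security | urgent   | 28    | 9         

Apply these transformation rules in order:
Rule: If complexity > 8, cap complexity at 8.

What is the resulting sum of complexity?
60

Step 1: 4 records have complexity > 8
Step 2: These records originally summed to 38
Step 3: After capping: 4 × 8 = 32
Step 4: Unaffected records sum: 28
Step 5: Final sum = 32 + 28 = 60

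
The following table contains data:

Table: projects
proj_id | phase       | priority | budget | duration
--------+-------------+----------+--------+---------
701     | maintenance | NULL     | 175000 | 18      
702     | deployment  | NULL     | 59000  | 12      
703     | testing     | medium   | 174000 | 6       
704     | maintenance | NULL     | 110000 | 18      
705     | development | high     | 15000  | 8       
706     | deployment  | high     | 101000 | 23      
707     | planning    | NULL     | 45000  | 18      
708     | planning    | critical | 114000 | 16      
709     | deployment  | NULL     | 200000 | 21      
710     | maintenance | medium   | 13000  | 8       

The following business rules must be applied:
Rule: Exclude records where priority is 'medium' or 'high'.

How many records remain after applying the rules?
6

Step 1: Count records to exclude
  - 2 (medium) + 2 (high) = 4 records
Step 2: Total records: 10
Step 3: Remaining = 10 - 4 = 6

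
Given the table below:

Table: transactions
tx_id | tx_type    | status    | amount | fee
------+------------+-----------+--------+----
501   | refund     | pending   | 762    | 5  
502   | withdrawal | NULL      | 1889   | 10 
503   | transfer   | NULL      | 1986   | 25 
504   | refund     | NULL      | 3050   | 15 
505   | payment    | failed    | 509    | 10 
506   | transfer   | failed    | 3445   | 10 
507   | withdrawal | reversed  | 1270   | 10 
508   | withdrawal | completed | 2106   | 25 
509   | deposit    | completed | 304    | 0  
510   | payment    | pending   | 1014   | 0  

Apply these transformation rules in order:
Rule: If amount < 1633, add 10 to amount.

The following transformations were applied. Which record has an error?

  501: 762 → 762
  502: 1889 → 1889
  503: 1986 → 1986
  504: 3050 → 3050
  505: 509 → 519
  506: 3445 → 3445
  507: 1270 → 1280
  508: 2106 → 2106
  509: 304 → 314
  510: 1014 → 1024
Record 501 has an error. The correct transformed value should be 772, not 762.

Step 1: Check each record against the rule
Step 2: Record 501 has amount = 762
Step 3: Since 762 < 1633, the bonus should have been applied
Step 4: Correct value = 772, but claimed value = 762
Conclusion: Record 501 has the error.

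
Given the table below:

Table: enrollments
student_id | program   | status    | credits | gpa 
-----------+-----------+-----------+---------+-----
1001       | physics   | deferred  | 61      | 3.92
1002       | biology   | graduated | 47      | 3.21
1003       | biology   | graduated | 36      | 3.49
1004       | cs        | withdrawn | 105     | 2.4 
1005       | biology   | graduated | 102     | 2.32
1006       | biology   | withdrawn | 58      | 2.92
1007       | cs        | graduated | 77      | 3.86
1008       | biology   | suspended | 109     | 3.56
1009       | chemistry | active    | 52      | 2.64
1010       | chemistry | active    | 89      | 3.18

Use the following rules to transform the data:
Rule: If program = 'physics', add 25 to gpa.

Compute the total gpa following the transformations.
56.5

Step 1: Count records where program = 'physics': 1
Step 2: Total bonus added: 1 × 25 = 25
Step 3: Original sum of gpa: 31.5
Step 4: Final sum = 31.5 + 25 = 56.5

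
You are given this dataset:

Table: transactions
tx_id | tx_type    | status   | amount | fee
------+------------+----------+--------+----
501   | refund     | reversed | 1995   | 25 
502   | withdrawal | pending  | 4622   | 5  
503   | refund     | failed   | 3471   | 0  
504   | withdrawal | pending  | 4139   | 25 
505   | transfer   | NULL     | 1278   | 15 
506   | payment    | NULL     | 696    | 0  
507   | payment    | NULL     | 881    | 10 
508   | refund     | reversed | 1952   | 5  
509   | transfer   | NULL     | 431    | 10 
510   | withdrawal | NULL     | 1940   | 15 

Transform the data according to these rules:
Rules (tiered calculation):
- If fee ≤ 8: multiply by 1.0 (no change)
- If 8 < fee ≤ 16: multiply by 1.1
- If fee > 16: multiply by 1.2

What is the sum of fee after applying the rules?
125.0

Step 1: Tier 1 (fee ≤ 8): 4 records, sum = 10 × 1.0 = 10.0
Step 2: Tier 2 (8 < fee ≤ 16): 4 records, sum = 50 × 1.1 = 55.0
Step 3: Tier 3 (fee > 16): 2 records, sum = 50 × 1.2 = 60.0
Step 4: Final sum = 10.0 + 55.0 + 60.0 = 125.0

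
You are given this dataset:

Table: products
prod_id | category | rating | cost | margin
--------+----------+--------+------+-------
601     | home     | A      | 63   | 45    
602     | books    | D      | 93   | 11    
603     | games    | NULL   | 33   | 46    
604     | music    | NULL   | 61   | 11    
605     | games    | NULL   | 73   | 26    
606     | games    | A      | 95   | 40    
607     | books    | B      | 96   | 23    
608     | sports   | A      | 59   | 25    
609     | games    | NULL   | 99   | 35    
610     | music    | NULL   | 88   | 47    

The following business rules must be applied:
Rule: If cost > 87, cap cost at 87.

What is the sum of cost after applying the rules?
724

Step 1: 5 records have cost > 87
Step 2: These records originally summed to 471
Step 3: After capping: 5 × 87 = 435
Step 4: Unaffected records sum: 289
Step 5: Final sum = 435 + 289 = 724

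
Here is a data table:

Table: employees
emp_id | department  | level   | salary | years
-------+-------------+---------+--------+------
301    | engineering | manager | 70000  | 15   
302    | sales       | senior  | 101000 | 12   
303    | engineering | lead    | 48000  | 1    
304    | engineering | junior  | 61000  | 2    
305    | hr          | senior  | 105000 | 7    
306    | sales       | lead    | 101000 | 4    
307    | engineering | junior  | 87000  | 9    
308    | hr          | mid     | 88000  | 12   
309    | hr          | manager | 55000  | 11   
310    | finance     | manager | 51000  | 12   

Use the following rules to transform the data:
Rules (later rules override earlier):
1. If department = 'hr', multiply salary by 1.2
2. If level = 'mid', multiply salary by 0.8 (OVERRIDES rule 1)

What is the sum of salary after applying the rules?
781400.0

Step 1: Rule 2 takes priority for records with level = 'mid'
  - 1 records: 88000 × 0.8 = 70400.0
Step 2: Rule 1 applies to remaining records with department = 'hr'
  - 2 records: 160000 × 1.2 = 192000.0
Step 3: Other records unchanged: 519000
Step 4: Final sum = 70400.0 + 192000.0 + 519000 = 781400.0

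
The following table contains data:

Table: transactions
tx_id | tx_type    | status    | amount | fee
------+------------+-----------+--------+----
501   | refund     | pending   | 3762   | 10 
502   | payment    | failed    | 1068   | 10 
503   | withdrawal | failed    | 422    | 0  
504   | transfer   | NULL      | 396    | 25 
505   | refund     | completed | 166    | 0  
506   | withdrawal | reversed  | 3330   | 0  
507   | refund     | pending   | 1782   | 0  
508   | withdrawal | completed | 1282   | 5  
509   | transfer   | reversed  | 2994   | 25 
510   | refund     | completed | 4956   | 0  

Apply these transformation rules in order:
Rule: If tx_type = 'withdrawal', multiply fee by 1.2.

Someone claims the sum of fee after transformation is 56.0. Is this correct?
No, the correct result is 76.0.

Step 1: Calculate the correct sum after transformation
Step 2: Apply multiplier 1.2 to records where tx_type = 'withdrawal'
Step 3: Correct result = 76.0
Step 4: Claimed result = 56.0
Step 5: 76.0 ≠ 56.0
Conclusion: The claimed result is incorrect. The correct answer is 76.0.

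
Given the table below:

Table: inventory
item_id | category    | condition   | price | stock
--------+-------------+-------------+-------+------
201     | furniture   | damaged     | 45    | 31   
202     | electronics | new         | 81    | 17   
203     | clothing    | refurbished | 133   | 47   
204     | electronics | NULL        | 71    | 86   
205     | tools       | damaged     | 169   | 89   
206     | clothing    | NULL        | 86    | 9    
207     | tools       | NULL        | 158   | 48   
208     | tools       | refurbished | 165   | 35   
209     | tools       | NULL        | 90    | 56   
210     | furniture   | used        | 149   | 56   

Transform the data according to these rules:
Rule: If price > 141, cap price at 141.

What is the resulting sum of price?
1070

Step 1: 4 records have price > 141
Step 2: These records originally summed to 641
Step 3: After capping: 4 × 141 = 564
Step 4: Unaffected records sum: 506
Step 5: Final sum = 564 + 506 = 1070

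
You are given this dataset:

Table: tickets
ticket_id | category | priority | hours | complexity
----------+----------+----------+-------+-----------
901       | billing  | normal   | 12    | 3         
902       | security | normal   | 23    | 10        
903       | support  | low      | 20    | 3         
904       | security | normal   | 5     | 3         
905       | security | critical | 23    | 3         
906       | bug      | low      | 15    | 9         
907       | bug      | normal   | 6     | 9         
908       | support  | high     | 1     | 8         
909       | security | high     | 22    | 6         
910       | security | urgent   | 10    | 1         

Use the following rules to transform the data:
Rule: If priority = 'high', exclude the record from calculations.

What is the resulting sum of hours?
114

Step 1: Identify records where priority = 'high'
Step 2: The excluded records sum to 23
Step 3: Original total hours = 137
Step 4: Remaining total = 137 - 23 = 114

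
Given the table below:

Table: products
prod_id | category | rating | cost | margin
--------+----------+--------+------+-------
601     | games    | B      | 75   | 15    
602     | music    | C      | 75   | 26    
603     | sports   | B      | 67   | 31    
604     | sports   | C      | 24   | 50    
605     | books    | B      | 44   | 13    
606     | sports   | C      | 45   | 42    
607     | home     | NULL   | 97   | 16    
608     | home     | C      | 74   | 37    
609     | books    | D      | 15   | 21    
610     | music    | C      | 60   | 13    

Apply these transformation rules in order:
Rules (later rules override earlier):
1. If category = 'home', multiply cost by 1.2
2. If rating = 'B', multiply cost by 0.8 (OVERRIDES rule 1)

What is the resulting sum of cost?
573.0

Step 1: Rule 2 takes priority for records with rating = 'B'
  - 3 records: 186 × 0.8 = 148.8
Step 2: Rule 1 applies to remaining records with category = 'home'
  - 2 records: 171 × 1.2 = 205.2
Step 3: Other records unchanged: 219
Step 4: Final sum = 148.8 + 205.2 + 219 = 573.0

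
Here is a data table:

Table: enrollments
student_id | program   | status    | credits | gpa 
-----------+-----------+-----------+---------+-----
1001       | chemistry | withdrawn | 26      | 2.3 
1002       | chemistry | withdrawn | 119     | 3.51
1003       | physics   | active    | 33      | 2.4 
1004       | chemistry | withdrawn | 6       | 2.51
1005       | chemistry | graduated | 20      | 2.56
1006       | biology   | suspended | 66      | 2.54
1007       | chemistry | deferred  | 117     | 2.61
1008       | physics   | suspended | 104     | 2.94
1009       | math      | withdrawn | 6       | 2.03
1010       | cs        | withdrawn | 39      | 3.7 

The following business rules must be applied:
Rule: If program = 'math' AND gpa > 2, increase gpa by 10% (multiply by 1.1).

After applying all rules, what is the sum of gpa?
27.3

Step 1: Find records where program = 'math' AND gpa > 2
Step 2: 1 records match, summing to 2.03
Step 3: After multiplier: 2.03 × 1.1 = 2.23
Step 4: Unaffected records sum: 25.07
Step 5: Final sum = 2.23 + 25.07 = 27.3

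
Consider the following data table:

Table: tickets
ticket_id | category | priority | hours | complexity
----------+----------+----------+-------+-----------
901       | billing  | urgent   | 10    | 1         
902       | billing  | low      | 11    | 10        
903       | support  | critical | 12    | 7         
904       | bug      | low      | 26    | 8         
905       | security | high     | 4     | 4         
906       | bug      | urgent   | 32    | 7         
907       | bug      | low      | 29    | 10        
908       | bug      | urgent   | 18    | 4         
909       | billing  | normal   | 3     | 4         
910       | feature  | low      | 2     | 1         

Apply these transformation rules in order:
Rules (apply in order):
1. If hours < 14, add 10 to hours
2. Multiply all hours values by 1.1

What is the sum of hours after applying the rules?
227.7

Step 1: Apply Rule 1 - Add 10 to records with hours < 14
  - 6 records affected: 42 + (6 × 10) = 102
  - Unaffected records: 105
  - Sum after Rule 1: 207
Step 2: Apply Rule 2 - Multiply all by 1.1
  - 207 × 1.1 = 227.7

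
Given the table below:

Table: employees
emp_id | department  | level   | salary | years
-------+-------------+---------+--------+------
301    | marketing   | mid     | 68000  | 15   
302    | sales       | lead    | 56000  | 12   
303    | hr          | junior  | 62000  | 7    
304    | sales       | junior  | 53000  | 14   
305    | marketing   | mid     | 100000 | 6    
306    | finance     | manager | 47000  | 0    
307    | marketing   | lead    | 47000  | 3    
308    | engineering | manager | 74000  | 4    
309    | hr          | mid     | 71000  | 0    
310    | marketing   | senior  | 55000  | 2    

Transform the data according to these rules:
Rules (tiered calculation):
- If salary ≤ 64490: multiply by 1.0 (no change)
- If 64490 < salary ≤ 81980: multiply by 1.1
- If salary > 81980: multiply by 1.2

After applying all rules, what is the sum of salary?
674300.0

Step 1: Tier 1 (salary ≤ 64490): 6 records, sum = 320000 × 1.0 = 320000.0
Step 2: Tier 2 (64490 < salary ≤ 81980): 3 records, sum = 213000 × 1.1 = 234300.0
Step 3: Tier 3 (salary > 81980): 1 records, sum = 100000 × 1.2 = 120000.0
Step 4: Final sum = 320000.0 + 234300.0 + 120000.0 = 674300.0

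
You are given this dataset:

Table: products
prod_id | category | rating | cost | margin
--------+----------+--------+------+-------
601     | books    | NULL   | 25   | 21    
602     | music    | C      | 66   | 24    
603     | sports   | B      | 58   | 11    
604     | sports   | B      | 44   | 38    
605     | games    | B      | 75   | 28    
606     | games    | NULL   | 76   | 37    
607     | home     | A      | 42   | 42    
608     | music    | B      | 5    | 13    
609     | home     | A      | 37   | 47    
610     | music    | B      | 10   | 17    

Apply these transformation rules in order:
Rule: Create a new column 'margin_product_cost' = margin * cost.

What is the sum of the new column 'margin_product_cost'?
13069

Step 1: For each record, compute margin * cost
Example calculations:
  21 * 25 = 525
  24 * 66 = 1584
  11 * 58 = 638
  ...
Step 2: Sum all derived values
Step 3: Total = 13069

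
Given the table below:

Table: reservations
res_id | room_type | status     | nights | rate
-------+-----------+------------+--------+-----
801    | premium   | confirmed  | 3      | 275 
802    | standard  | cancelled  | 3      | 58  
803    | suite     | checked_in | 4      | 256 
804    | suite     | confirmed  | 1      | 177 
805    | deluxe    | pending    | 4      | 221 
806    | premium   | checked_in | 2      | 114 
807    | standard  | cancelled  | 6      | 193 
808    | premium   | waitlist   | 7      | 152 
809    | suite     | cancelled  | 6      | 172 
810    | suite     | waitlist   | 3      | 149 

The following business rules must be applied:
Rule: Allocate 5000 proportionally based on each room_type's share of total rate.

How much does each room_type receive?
deluxe: 625.35, premium: 1530.84, standard: 710.24, suite: 2133.56

Step 1: Calculate total rate = 1767
Step 2: Calculate each room_type's proportion:
  deluxe: 221/1767 = 12.51% → 625.35
  premium: 541/1767 = 30.62% → 1530.84
  standard: 251/1767 = 14.20% → 710.24
  suite: 754/1767 = 42.67% → 2133.56
Step 3: Verify: sum of allocations ≈ 5000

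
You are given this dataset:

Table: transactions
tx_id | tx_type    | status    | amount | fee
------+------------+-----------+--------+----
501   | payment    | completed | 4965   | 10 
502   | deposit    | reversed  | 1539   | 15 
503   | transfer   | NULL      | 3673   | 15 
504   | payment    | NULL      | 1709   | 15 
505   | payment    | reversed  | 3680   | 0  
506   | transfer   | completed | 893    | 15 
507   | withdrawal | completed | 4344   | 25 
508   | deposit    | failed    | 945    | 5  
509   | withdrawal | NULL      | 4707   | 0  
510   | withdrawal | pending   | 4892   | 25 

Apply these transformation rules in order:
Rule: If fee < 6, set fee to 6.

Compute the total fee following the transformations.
138

Step 1: 3 records have fee < 6
Step 2: These records originally summed to 5
Step 3: After setting to minimum: 3 × 6 = 18
Step 4: Unaffected records sum: 120
Step 5: Final sum = 18 + 120 = 138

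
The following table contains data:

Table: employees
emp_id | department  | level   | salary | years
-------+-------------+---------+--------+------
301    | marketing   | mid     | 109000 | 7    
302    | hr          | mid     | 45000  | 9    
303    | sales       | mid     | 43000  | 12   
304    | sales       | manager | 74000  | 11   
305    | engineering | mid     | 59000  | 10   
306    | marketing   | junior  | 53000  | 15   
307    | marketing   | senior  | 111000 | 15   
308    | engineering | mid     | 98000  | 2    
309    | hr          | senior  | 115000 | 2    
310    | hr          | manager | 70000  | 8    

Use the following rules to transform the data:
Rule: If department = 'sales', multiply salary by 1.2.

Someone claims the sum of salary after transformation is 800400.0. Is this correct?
Yes, the result is correct.

Step 1: Calculate the correct sum after transformation
Step 2: Apply multiplier 1.2 to records where department = 'sales'
Step 3: Correct result = 800400.0
Step 4: Claimed result = 800400.0
Step 5: 800400.0 = 800400.0 ✓
Conclusion: The claimed result is correct.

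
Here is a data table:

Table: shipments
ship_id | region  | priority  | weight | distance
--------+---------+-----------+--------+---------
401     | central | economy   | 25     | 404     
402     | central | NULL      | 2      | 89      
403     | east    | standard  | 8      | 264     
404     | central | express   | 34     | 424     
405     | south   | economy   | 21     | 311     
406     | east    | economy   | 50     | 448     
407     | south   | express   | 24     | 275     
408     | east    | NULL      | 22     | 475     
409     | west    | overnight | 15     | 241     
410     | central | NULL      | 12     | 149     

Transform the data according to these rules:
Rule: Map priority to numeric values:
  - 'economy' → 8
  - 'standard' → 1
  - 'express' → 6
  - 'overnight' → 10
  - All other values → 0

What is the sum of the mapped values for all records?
47

Step 1: Apply mapping to each record
Step 2: Count by status:
  'economy': 3 records × 8 = 24
  'standard': 1 records × 1 = 1
  'express': 2 records × 6 = 12
  'overnight': 1 records × 10 = 10
Step 3: Sum all mapped values = 47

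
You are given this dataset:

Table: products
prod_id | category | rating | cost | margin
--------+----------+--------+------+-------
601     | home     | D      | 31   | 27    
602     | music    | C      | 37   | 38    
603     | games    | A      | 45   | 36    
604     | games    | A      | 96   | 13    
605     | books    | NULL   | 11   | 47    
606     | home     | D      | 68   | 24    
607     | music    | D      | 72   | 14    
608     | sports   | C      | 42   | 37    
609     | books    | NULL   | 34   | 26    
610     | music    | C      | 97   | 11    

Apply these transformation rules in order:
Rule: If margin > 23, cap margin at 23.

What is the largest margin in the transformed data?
23

Step 1: Original maximum margin = 47
Step 2: Apply cap at 23
Step 3: 7 records had margin > 23 and were capped
Step 4: Maximum after transformation = 23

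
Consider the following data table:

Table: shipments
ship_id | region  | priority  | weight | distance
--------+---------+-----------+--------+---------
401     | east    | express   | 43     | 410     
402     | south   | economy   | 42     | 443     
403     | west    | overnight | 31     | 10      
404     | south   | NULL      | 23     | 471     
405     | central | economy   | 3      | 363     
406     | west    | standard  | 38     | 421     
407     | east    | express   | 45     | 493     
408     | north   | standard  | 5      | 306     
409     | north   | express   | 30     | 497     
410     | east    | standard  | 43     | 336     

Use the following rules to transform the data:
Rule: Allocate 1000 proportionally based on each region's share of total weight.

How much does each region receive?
central: 9.9, east: 432.34, north: 115.51, south: 214.52, west: 227.72

Step 1: Calculate total weight = 303
Step 2: Calculate each region's proportion:
  central: 3/303 = 0.99% → 9.9
  east: 131/303 = 43.23% → 432.34
  north: 35/303 = 11.55% → 115.51
  south: 65/303 = 21.45% → 214.52
  west: 69/303 = 22.77% → 227.72
Step 3: Verify: sum of allocations ≈ 1000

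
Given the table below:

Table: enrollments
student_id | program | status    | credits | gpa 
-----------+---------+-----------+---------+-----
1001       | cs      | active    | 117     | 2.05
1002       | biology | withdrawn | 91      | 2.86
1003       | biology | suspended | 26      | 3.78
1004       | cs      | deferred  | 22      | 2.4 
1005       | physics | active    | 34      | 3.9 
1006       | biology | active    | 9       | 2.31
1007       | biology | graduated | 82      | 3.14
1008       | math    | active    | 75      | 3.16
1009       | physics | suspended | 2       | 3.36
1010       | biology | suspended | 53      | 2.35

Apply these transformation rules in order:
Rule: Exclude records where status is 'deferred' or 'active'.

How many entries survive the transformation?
5

Step 1: Count records to exclude
  - 1 (deferred) + 4 (active) = 5 records
Step 2: Total records: 10
Step 3: Remaining = 10 - 5 = 5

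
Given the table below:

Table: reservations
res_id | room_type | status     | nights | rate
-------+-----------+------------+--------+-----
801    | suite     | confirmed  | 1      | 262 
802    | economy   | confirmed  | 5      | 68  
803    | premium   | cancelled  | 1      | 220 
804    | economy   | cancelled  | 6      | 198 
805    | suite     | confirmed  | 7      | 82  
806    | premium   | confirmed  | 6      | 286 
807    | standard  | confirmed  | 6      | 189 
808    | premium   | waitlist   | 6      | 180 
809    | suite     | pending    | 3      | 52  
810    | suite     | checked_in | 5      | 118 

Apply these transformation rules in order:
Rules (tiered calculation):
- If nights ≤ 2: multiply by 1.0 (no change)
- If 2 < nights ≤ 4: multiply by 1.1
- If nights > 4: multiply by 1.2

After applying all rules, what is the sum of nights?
54.5

Step 1: Tier 1 (nights ≤ 2): 2 records, sum = 2 × 1.0 = 2.0
Step 2: Tier 2 (2 < nights ≤ 4): 1 records, sum = 3 × 1.1 = 3.3
Step 3: Tier 3 (nights > 4): 7 records, sum = 41 × 1.2 = 49.2
Step 4: Final sum = 2.0 + 3.3 + 49.2 = 54.5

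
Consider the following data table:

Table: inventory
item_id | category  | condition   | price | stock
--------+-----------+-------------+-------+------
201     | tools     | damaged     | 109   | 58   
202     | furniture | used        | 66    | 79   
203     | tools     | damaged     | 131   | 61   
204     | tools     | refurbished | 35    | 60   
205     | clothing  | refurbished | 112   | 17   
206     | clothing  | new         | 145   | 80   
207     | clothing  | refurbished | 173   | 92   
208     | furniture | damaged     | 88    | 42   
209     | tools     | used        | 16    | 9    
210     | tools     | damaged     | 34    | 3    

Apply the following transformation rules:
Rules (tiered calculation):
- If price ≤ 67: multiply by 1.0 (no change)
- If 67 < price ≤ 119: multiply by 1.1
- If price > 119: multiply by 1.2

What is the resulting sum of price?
1029.7

Step 1: Tier 1 (price ≤ 67): 4 records, sum = 151 × 1.0 = 151.0
Step 2: Tier 2 (67 < price ≤ 119): 3 records, sum = 309 × 1.1 = 339.9
Step 3: Tier 3 (price > 119): 3 records, sum = 449 × 1.2 = 538.8
Step 4: Final sum = 151.0 + 339.9 + 538.8 = 1029.7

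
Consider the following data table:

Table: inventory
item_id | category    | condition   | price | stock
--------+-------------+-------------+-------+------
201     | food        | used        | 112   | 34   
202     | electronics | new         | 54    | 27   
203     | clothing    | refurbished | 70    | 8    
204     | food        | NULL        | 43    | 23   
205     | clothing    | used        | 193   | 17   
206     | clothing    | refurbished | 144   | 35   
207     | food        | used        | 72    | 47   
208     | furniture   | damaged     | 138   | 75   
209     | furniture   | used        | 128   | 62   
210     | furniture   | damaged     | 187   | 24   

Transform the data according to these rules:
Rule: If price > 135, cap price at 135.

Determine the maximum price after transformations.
135

Step 1: Original maximum price = 193
Step 2: Apply cap at 135
Step 3: 4 records had price > 135 and were capped
Step 4: Maximum after transformation = 135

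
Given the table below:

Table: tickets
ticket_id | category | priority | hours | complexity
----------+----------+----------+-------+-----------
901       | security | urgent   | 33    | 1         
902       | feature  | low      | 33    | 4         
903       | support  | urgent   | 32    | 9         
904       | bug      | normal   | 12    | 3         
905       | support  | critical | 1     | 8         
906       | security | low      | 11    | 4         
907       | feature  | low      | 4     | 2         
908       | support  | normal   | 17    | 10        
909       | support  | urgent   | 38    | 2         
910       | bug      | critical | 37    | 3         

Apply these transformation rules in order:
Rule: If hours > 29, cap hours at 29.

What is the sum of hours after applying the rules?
190

Step 1: 5 records have hours > 29
Step 2: These records originally summed to 173
Step 3: After capping: 5 × 29 = 145
Step 4: Unaffected records sum: 45
Step 5: Final sum = 145 + 45 = 190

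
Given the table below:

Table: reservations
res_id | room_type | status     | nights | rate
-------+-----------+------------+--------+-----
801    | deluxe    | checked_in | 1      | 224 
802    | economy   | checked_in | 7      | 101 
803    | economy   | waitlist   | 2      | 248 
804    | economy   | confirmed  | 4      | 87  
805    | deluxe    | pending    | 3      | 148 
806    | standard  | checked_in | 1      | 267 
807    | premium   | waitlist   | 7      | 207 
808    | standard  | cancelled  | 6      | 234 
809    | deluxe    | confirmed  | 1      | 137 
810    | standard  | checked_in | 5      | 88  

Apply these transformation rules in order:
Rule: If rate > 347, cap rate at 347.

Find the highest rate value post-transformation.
267

Step 1: Original maximum rate = 267
Step 2: Check cap of 347 against maximum
Step 3: No records exceed the cap (max 267 <= cap 347), so no capping applies
Step 4: Maximum after transformation = 267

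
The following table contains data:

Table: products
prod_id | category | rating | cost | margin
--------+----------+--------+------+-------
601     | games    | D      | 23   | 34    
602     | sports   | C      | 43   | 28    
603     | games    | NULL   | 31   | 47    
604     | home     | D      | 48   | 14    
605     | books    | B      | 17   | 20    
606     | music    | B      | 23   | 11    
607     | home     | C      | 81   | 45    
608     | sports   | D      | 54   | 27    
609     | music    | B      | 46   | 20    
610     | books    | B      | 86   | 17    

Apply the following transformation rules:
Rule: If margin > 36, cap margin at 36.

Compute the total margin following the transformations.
243

Step 1: 2 records have margin > 36
Step 2: These records originally summed to 92
Step 3: After capping: 2 × 36 = 72
Step 4: Unaffected records sum: 171
Step 5: Final sum = 72 + 171 = 243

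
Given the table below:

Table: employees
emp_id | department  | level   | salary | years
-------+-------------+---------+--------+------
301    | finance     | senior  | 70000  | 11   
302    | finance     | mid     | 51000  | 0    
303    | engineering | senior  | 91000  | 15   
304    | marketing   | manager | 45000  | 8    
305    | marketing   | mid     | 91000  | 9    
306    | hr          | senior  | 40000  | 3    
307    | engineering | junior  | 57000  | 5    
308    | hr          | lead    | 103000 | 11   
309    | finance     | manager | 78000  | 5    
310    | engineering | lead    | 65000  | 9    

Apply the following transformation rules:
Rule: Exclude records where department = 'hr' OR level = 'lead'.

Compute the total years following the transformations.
53

Step 1: Find records where department = 'hr' OR level = 'lead'
Step 2: 3 records match, summing to 23
Step 3: Original sum: 76
Step 4: Remaining sum = 76 - 23 = 53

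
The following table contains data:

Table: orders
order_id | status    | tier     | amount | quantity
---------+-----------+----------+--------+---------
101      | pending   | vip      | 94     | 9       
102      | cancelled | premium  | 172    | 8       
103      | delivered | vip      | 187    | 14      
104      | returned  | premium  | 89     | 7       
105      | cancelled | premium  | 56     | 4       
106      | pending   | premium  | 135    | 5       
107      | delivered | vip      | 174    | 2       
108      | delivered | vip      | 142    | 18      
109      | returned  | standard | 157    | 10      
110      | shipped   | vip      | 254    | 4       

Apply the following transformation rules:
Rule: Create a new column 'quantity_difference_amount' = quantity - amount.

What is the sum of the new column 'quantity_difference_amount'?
-1379

Step 1: For each record, compute quantity - amount
Example calculations:
  9 - 94 = -85
  8 - 172 = -164
  14 - 187 = -173
  ...
Step 2: Sum all derived values
Step 3: Total = -1379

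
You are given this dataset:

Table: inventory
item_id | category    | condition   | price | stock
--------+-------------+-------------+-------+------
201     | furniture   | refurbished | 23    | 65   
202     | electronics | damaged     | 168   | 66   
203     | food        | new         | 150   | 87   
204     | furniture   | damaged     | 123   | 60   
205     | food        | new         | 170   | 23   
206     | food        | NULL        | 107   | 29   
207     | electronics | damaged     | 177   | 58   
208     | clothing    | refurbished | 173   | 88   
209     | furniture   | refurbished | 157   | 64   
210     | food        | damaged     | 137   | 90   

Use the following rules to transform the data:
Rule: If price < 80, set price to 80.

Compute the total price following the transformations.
1442

Step 1: 1 records have price < 80
Step 2: These records originally summed to 23
Step 3: After setting to minimum: 1 × 80 = 80
Step 4: Unaffected records sum: 1362
Step 5: Final sum = 80 + 1362 = 1442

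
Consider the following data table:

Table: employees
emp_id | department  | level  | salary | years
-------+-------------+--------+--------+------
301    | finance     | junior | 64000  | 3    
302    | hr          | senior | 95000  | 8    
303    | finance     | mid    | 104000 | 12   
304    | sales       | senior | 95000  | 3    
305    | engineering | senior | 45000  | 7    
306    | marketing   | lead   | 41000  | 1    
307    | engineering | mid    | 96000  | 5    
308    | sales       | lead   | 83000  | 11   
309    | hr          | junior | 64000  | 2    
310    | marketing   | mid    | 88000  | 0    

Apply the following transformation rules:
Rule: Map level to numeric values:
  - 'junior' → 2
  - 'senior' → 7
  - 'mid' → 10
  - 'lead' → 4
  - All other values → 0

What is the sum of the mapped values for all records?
63

Step 1: Apply mapping to each record
Step 2: Count by status:
  'junior': 2 records × 2 = 4
  'senior': 3 records × 7 = 21
  'mid': 3 records × 10 = 30
  'lead': 2 records × 4 = 8
Step 3: Sum all mapped values = 63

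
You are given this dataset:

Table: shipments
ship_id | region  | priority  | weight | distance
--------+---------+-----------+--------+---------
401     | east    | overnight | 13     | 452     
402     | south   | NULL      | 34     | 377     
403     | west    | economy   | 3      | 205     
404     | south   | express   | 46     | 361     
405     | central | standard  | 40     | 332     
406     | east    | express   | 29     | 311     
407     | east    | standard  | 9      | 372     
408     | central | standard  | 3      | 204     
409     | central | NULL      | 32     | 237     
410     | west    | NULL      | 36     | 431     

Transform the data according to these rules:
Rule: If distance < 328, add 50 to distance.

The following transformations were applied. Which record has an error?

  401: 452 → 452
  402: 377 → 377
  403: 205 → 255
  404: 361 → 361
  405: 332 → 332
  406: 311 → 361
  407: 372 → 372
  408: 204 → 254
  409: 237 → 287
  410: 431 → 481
Record 410 has an error. The correct transformed value should be 431, not 481.

Step 1: Check each record against the rule
Step 2: Record 410 has distance = 431
Step 3: Since 431 >= 328, the bonus should not have been applied
Step 4: Correct value = 431, but claimed value = 481
Conclusion: Record 410 has the error.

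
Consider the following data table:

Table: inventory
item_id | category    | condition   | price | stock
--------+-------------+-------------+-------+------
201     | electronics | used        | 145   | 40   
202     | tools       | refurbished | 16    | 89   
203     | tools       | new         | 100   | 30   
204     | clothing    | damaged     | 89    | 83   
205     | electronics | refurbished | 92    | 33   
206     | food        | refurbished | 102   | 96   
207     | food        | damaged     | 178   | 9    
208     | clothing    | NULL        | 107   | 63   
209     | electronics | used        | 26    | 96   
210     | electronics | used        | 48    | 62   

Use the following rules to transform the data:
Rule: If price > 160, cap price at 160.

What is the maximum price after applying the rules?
160

Step 1: Original maximum price = 178
Step 2: Apply cap at 160
Step 3: 1 records had price > 160 and were capped
Step 4: Maximum after transformation = 160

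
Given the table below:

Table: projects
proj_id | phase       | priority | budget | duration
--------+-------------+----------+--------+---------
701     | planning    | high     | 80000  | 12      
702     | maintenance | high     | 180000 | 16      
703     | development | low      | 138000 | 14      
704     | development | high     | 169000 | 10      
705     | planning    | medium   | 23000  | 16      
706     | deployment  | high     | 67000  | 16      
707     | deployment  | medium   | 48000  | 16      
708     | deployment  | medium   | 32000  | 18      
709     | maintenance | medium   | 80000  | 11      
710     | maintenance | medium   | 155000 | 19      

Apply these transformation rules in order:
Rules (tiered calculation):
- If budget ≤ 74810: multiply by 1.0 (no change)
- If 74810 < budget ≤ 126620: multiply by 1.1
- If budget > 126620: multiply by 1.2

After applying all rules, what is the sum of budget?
1116400.0

Step 1: Tier 1 (budget ≤ 74810): 4 records, sum = 170000 × 1.0 = 170000.0
Step 2: Tier 2 (74810 < budget ≤ 126620): 2 records, sum = 160000 × 1.1 = 176000.0
Step 3: Tier 3 (budget > 126620): 4 records, sum = 642000 × 1.2 = 770400.0
Step 4: Final sum = 170000.0 + 176000.0 + 770400.0 = 1116400.0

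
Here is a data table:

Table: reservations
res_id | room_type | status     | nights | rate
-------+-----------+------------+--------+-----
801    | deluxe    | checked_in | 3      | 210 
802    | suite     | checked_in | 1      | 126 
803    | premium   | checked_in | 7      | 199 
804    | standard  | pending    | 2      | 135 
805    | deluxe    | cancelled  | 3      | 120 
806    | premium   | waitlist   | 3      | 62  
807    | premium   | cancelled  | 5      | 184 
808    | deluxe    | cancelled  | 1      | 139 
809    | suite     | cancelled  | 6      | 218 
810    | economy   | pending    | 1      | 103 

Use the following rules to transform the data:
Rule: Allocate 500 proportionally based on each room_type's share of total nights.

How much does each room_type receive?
deluxe: 109.38, economy: 15.62, premium: 234.38, standard: 31.25, suite: 109.38

Step 1: Calculate total nights = 32
Step 2: Calculate each room_type's proportion:
  deluxe: 7/32 = 21.88% → 109.38
  economy: 1/32 = 3.12% → 15.62
  premium: 15/32 = 46.88% → 234.38
  standard: 2/32 = 6.25% → 31.25
  suite: 7/32 = 21.88% → 109.38
Step 3: Verify: sum of allocations ≈ 500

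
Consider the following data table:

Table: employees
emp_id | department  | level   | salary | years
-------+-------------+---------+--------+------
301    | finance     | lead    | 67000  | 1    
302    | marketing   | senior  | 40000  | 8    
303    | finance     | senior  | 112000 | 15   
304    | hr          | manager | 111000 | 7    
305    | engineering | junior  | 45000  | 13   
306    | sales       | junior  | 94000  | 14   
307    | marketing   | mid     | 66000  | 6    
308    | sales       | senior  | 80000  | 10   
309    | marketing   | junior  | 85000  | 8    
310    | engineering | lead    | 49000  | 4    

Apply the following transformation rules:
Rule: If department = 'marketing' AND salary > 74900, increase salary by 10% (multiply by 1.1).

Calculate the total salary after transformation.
757500.0

Step 1: Find records where department = 'marketing' AND salary > 74900
Step 2: 1 records match, summing to 85000
Step 3: After multiplier: 85000 × 1.1 = 93500.0
Step 4: Unaffected records sum: 664000
Step 5: Final sum = 93500.0 + 664000 = 757500.0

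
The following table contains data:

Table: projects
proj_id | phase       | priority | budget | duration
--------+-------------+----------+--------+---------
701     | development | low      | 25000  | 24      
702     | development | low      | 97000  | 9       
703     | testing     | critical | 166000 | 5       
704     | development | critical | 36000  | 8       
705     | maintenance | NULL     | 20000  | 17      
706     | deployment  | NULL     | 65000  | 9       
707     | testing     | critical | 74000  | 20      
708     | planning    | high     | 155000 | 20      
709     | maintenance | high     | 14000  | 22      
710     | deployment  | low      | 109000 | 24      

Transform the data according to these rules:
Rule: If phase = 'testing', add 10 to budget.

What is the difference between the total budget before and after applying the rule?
20

Step 1: Original sum of budget = 761000
Step 2: 2 records have phase = 'testing'
Step 3: Each affected record changes by 10
Step 4: Total change = 2 × 10 = 20
Step 5: New sum = 761000 + 20 = 761020
Step 6: Difference = |761020 - 761000| = 20
        (Sum increased by 20)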